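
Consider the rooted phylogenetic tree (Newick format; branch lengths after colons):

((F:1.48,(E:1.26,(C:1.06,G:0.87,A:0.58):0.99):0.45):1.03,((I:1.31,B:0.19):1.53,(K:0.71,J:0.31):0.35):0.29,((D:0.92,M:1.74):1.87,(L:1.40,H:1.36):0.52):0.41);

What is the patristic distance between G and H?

The path runs G → … → MRCA → … → H; the MRCA is the root of the tree.
Branch lengths along that path: 0.87 + 0.99 + 0.45 + 1.03 + 0.41 + 0.52 + 1.36 = 5.63.

5.63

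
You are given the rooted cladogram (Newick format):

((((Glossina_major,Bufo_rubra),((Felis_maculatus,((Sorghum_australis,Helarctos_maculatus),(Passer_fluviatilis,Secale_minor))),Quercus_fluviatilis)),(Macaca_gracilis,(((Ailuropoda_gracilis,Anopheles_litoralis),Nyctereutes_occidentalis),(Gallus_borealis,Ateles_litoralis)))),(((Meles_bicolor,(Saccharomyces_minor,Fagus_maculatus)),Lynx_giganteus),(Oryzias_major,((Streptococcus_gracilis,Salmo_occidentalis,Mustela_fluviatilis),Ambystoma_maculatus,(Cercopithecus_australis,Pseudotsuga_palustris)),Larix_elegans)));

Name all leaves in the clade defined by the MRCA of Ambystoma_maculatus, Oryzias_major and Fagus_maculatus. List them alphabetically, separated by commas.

Ambystoma_maculatus, Cercopithecus_australis, Fagus_maculatus, Larix_elegans, Lynx_giganteus, Meles_bicolor, Mustela_fluviatilis, Oryzias_major, Pseudotsuga_palustris, Saccharomyces_minor, Salmo_occidentalis, Streptococcus_gracilis

Tracing Ambystoma_maculatus: it sits inside ((Streptococcus_gracilis,Salmo_occidentalis,Mustela_fluviatilis),Ambystoma_maculatus,(Cercopithecus_australis,Pseudotsuga_palustris)).
Tracing Oryzias_major: it sits inside (Oryzias_major,((Streptococcus_gracilis,Salmo_occidentalis,Mustela_fluviatilis),Ambystoma_maculatus,(Cercopithecus_australis,Pseudotsuga_palustris)),Larix_elegans).
Tracing Fagus_maculatus: it sits inside (Saccharomyces_minor,Fagus_maculatus).
The smallest clade enclosing all 3 is (((Meles_bicolor,(Saccharomyces_minor,Fagus_maculatus)),Lynx_giganteus),(Oryzias_major,((Streptococcus_gracilis,Salmo_occidentalis,Mustela_fluviatilis),Ambystoma_maculatus,(Cercopithecus_australis,Pseudotsuga_palustris)),Larix_elegans)); the answer is its 12 terminal taxa in alphabetical order.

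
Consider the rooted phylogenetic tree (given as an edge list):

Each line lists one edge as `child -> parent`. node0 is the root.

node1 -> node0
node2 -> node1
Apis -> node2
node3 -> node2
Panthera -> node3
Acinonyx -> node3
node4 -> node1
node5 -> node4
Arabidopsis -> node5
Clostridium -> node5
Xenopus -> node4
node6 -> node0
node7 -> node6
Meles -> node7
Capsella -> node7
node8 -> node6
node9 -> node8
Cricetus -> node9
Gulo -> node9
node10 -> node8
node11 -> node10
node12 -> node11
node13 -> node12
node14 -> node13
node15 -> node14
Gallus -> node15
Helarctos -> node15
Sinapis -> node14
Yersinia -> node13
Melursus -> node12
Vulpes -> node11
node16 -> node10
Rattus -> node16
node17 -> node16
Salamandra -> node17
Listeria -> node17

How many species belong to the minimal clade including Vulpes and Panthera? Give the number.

19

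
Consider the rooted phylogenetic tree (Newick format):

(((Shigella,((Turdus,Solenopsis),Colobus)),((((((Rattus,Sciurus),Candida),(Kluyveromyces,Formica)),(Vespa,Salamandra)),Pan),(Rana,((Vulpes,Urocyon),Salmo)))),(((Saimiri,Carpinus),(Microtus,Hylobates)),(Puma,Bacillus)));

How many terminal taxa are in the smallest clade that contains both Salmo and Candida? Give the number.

The MRCA of Salmo and Candida is the node subtending ((((((Rattus,Sciurus),Candida),(Kluyveromyces,Formica)),(Vespa,Salamandra)),Pan),(Rana,((Vulpes,Urocyon),Salmo))).
That clade contains 12 terminal taxa: Candida, Formica, Kluyveromyces, Pan, Rana, Rattus, Salamandra, Salmo, Sciurus, Urocyon, Vespa, Vulpes.

12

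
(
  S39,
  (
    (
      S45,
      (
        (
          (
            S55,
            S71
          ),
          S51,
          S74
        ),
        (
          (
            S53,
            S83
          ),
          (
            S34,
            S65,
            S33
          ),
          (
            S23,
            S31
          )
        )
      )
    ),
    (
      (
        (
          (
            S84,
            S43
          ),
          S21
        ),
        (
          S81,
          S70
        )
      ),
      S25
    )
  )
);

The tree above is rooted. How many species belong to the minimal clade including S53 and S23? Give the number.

7

The MRCA of S53 and S23 is the node subtending ((S53,S83),(S34,S65,S33),(S23,S31)).
That clade contains 7 terminal taxa: S23, S31, S33, S34, S53, S65, S83.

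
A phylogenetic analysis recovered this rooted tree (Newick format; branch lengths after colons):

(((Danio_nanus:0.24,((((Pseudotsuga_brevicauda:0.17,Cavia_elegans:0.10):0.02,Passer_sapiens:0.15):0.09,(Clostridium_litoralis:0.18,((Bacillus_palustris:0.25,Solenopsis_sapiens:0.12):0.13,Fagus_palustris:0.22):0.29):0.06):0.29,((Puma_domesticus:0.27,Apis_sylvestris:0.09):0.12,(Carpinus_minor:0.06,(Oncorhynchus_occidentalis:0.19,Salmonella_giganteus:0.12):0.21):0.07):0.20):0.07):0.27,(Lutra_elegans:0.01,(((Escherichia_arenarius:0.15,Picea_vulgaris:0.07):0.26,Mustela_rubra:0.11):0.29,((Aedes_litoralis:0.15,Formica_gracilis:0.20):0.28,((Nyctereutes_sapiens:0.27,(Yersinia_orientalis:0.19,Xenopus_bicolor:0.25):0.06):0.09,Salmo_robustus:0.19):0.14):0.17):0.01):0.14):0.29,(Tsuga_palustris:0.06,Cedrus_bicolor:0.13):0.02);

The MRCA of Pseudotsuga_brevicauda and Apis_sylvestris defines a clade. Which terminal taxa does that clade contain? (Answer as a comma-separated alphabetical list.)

Apis_sylvestris, Bacillus_palustris, Carpinus_minor, Cavia_elegans, Clostridium_litoralis, Fagus_palustris, Oncorhynchus_occidentalis, Passer_sapiens, Pseudotsuga_brevicauda, Puma_domesticus, Salmonella_giganteus, Solenopsis_sapiens

Tracing Pseudotsuga_brevicauda: it sits inside (Pseudotsuga_brevicauda,Cavia_elegans).
Tracing Apis_sylvestris: it sits inside (Puma_domesticus,Apis_sylvestris).
The smallest clade enclosing both is ((((Pseudotsuga_brevicauda,Cavia_elegans),Passer_sapiens),(Clostridium_litoralis,((Bacillus_palustris,Solenopsis_sapiens),Fagus_palustris))),((Puma_domesticus,Apis_sylvestris),(Carpinus_minor,(Oncorhynchus_occidentalis,Salmonella_giganteus)))); the answer is its 12 terminal taxa in alphabetical order.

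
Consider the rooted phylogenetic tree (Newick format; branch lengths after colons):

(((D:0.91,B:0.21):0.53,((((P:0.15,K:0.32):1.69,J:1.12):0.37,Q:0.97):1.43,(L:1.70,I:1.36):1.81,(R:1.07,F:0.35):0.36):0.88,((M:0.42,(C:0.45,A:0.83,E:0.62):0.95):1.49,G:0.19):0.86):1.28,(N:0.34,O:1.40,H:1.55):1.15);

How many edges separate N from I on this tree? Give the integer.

The MRCA of N and I is the root of the tree.
From N up to that node: 2 branches. From I up to the same node: 4 branches. Total: 2 + 4 = 6.

6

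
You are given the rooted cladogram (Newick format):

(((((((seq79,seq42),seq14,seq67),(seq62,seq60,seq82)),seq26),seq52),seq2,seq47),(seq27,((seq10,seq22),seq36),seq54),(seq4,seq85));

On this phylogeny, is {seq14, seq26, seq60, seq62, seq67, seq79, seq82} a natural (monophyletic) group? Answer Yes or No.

No

The MRCA of the listed taxa subtends ((((seq79,seq42),seq14,seq67),(seq62,seq60,seq82)),seq26).
That clade also contains seq42, which is not in the proposed group, so the group is not monophyletic.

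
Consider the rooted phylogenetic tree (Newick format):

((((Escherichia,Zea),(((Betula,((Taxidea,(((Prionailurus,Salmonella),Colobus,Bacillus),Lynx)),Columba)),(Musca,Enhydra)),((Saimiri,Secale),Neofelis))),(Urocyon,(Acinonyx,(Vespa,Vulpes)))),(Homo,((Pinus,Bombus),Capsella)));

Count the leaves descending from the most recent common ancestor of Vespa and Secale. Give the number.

19

The MRCA of Vespa and Secale is the node subtending (((Escherichia,Zea),(((Betula,((Taxidea,(((Prionailurus,Salmonella),Colobus,Bacillus),Lynx)),Columba)),(Musca,Enhydra)),((Saimiri,Secale),Neofelis))),(Urocyon,(Acinonyx,(Vespa,Vulpes)))).
That clade contains 19 terminal taxa: Acinonyx, Bacillus, Betula, Colobus, Columba, Enhydra, Escherichia, Lynx, Musca, Neofelis, Prionailurus, Saimiri, Salmonella, Secale, Taxidea, Urocyon, Vespa, Vulpes, Zea.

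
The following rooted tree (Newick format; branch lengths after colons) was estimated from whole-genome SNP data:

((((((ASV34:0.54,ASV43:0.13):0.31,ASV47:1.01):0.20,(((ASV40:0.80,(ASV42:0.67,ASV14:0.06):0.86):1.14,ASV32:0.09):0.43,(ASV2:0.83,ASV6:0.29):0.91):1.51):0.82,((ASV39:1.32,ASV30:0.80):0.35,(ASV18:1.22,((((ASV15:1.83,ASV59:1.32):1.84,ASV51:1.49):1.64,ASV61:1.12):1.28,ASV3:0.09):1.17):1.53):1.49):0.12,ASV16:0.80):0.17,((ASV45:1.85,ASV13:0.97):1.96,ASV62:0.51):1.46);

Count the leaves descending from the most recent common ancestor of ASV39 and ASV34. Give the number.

The MRCA of ASV39 and ASV34 is the node subtending ((((ASV34,ASV43),ASV47),(((ASV40,(ASV42,ASV14)),ASV32),(ASV2,ASV6))),((ASV39,ASV30),(ASV18,((((ASV15,ASV59),ASV51),ASV61),ASV3)))).
That clade contains 17 terminal taxa: ASV14, ASV15, ASV18, ASV2, ASV3, ASV30, ASV32, ASV34, ASV39, ASV40, ASV42, ASV43, ASV47, ASV51, ASV59, ASV6, ASV61.

17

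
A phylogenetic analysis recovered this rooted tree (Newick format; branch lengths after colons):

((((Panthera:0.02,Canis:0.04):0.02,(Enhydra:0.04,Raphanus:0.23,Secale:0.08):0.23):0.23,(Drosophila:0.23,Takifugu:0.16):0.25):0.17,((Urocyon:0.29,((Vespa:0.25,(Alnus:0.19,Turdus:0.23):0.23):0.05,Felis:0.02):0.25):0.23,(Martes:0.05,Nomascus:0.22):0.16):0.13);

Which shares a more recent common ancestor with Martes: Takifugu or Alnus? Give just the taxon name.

The MRCA of Martes and Alnus subtends ((Urocyon,((Vespa,(Alnus,Turdus)),Felis)),(Martes,Nomascus)) (7 taxa).
The MRCA of Martes and Takifugu is the root, subtending the entire tree (14 taxa).
The first is nested inside the second, so Martes shares a more recent common ancestor with Alnus.

Alnus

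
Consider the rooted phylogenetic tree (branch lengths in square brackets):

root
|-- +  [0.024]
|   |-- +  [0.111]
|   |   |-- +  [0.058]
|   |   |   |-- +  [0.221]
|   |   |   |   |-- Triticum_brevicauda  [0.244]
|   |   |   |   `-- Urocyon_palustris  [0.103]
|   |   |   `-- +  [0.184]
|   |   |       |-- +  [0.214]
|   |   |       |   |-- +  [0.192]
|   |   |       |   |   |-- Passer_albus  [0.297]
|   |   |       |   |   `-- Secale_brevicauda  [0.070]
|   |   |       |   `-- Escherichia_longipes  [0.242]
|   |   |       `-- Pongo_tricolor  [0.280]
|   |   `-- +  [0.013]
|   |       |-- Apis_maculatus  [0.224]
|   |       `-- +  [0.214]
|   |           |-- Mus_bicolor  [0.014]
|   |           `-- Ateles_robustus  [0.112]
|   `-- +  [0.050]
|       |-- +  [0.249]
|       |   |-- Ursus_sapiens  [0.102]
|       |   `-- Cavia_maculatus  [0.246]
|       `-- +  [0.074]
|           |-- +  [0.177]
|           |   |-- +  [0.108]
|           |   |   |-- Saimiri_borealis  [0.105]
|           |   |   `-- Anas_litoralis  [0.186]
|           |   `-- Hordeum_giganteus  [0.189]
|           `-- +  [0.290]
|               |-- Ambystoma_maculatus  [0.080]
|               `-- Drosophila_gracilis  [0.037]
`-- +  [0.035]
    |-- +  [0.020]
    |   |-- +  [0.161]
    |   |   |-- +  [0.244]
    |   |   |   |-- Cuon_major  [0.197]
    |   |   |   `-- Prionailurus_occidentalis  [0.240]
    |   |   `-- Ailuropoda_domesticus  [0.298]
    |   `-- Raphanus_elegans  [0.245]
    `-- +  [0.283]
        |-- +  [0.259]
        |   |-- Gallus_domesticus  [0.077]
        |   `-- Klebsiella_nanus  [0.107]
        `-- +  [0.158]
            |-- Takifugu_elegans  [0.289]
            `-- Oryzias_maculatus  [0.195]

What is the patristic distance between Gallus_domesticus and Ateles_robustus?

1.128

The path runs Gallus_domesticus → … → MRCA → … → Ateles_robustus; the MRCA is the root of the tree.
Branch lengths along that path: 0.077 + 0.259 + 0.283 + 0.035 + 0.024 + 0.111 + 0.013 + 0.214 + 0.112 = 1.128.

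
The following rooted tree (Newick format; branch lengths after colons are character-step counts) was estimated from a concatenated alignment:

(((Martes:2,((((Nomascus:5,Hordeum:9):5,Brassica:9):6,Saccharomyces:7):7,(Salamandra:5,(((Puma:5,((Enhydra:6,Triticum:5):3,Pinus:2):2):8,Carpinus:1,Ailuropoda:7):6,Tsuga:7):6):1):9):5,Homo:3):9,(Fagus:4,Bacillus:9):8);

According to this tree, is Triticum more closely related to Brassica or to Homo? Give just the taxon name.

Brassica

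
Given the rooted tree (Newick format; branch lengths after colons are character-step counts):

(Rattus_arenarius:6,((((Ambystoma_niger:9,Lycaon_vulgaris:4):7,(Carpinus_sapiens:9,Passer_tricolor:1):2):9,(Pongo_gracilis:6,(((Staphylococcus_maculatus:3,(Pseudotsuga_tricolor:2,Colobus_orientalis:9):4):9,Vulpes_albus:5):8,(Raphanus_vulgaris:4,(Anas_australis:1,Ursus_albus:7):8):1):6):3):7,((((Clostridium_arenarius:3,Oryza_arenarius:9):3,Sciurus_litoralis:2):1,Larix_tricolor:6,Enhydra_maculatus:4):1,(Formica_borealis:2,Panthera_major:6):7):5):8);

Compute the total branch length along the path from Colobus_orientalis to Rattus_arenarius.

The path runs Colobus_orientalis → … → MRCA → … → Rattus_arenarius; the MRCA is the root of the tree.
Branch lengths along that path: 9 + 4 + 9 + 8 + 6 + 3 + 7 + 8 + 6 = 60.

60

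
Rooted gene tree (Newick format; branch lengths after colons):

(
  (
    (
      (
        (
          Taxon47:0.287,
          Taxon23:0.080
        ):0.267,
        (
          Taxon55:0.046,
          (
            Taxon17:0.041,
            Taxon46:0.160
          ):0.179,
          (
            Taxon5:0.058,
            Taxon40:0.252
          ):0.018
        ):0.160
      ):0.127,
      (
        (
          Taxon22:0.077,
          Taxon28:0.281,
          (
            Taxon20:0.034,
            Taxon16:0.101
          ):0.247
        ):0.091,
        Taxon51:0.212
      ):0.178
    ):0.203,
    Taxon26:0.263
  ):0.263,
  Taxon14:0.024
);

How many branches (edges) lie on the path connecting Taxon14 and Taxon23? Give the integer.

The MRCA of Taxon14 and Taxon23 is the root of the tree.
From Taxon14 up to that node: 1 branch. From Taxon23 up to the same node: 5 branches. Total: 1 + 5 = 6.

6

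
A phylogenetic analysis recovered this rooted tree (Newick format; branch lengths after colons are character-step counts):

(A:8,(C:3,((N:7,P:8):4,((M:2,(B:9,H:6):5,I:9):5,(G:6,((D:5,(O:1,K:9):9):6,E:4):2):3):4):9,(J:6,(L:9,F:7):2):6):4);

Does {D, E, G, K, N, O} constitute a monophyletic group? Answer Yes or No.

The MRCA of the listed taxa subtends ((N,P),((M,(B,H),I),(G,((D,(O,K)),E)))).
That clade also contains B, H, I, M, P, which are not in the proposed group, so the group is not monophyletic.

No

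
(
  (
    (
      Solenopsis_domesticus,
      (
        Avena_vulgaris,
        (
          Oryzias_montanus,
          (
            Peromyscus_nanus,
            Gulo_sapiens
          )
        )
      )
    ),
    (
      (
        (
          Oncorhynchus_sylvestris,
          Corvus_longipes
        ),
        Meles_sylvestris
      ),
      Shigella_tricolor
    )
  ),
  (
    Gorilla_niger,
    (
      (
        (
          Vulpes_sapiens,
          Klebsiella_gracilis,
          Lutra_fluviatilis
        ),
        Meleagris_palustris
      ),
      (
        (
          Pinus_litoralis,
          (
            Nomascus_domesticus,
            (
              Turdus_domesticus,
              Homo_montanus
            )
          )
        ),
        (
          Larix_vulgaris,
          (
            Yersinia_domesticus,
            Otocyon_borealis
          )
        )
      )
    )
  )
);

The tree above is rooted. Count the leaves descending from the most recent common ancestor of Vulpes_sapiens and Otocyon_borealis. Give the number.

The MRCA of Vulpes_sapiens and Otocyon_borealis is the node subtending (((Vulpes_sapiens,Klebsiella_gracilis,Lutra_fluviatilis),Meleagris_palustris),((Pinus_litoralis,(Nomascus_domesticus,(Turdus_domesticus,Homo_montanus))),(Larix_vulgaris,(Yersinia_domesticus,Otocyon_borealis)))).
That clade contains 11 terminal taxa: Homo_montanus, Klebsiella_gracilis, Larix_vulgaris, Lutra_fluviatilis, Meleagris_palustris, Nomascus_domesticus, Otocyon_borealis, Pinus_litoralis, Turdus_domesticus, Vulpes_sapiens, Yersinia_domesticus.

11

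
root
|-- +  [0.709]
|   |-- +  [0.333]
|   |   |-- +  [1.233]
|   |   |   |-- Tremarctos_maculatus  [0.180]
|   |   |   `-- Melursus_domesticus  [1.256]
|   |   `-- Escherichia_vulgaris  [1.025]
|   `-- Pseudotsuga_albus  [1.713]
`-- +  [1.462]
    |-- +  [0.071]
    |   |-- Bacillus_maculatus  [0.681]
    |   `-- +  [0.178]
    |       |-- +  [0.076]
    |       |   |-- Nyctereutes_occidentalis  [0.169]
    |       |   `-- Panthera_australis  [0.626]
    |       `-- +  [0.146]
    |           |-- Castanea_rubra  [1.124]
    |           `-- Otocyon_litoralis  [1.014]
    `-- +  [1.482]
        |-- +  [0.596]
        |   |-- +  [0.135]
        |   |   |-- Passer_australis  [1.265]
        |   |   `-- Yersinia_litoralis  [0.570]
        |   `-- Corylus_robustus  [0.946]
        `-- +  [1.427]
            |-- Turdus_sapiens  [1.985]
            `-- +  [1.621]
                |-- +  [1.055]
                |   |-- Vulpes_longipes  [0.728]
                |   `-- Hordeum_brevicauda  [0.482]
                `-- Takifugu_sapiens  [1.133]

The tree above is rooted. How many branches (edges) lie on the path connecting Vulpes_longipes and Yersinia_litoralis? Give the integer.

The MRCA of Vulpes_longipes and Yersinia_litoralis is the node subtending (((Passer_australis,Yersinia_litoralis),Corylus_robustus),(Turdus_sapiens,((Vulpes_longipes,Hordeum_brevicauda),Takifugu_sapiens))).
From Vulpes_longipes up to that node: 4 branches. From Yersinia_litoralis up to the same node: 3 branches. Total: 4 + 3 = 7.

7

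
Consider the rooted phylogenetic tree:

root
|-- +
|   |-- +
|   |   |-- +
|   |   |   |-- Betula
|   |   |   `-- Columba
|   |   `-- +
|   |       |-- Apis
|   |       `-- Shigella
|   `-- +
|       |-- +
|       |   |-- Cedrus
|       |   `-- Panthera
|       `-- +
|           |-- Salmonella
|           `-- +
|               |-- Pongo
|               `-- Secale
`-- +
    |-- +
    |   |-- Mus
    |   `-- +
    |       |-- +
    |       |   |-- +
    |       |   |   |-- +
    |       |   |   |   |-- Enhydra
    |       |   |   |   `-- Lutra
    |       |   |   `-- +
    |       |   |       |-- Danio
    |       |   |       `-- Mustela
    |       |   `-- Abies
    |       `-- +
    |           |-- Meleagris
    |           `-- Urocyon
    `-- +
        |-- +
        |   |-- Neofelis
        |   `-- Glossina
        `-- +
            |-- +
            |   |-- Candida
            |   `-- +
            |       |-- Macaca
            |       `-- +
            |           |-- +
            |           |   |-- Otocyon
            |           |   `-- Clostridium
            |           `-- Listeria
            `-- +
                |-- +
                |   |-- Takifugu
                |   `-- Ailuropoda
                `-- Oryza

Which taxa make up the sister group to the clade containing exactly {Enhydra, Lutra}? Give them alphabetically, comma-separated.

Danio, Mustela

The clade containing exactly {Enhydra, Lutra} attaches to the tree at the node subtending ((Enhydra,Lutra),(Danio,Mustela)).
The other lineage descending from that same node — the sister group — is (Danio,Mustela); its 2 tips in alphabetical order are the answer.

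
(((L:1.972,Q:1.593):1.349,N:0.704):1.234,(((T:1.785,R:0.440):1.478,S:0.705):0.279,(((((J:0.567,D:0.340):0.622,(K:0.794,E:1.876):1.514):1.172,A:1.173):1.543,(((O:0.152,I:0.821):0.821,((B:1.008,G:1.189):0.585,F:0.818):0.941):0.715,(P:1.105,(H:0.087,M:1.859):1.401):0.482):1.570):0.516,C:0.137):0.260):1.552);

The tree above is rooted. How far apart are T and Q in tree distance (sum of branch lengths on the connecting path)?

The path runs T → … → MRCA → … → Q; the MRCA is the root of the tree.
Branch lengths along that path: 1.785 + 1.478 + 0.279 + 1.552 + 1.234 + 1.349 + 1.593 = 9.270.

9.270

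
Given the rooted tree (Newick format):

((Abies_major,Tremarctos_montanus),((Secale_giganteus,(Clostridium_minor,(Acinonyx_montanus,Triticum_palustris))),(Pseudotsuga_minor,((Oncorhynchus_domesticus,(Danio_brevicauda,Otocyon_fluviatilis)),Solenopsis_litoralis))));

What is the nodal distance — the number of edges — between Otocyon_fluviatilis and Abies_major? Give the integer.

8

The MRCA of Otocyon_fluviatilis and Abies_major is the root of the tree.
From Otocyon_fluviatilis up to that node: 6 branches. From Abies_major up to the same node: 2 branches. Total: 6 + 2 = 8.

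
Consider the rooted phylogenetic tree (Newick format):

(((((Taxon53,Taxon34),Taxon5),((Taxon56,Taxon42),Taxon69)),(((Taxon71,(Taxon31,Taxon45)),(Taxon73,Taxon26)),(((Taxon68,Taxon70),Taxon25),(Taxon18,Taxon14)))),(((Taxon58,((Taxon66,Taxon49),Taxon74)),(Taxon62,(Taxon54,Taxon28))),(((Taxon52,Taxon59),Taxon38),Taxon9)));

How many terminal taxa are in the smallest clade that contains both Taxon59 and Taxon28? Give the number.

11

The MRCA of Taxon59 and Taxon28 is the node subtending (((Taxon58,((Taxon66,Taxon49),Taxon74)),(Taxon62,(Taxon54,Taxon28))),(((Taxon52,Taxon59),Taxon38),Taxon9)).
That clade contains 11 terminal taxa: Taxon28, Taxon38, Taxon49, Taxon52, Taxon54, Taxon58, Taxon59, Taxon62, Taxon66, Taxon74, Taxon9.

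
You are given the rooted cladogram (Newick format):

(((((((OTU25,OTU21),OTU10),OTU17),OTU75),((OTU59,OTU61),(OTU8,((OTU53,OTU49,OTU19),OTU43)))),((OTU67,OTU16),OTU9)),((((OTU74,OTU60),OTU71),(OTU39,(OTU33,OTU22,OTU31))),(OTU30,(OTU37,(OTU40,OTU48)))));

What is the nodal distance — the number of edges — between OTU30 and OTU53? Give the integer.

10

The MRCA of OTU30 and OTU53 is the root of the tree.
From OTU30 up to that node: 3 branches. From OTU53 up to the same node: 7 branches. Total: 3 + 7 = 10.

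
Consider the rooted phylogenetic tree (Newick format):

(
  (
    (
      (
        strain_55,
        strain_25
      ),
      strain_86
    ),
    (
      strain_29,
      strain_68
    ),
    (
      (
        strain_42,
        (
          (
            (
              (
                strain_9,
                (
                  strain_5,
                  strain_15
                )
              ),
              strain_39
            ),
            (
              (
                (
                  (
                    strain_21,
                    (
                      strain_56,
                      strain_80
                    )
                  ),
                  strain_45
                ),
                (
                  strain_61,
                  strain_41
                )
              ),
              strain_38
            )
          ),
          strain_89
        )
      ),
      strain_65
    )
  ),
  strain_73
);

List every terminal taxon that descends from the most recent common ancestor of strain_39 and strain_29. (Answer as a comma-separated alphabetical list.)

strain_15, strain_21, strain_25, strain_29, strain_38, strain_39, strain_41, strain_42, strain_45, strain_5, strain_55, strain_56, strain_61, strain_65, strain_68, strain_80, strain_86, strain_89, strain_9

Tracing strain_39: it sits inside ((strain_9,(strain_5,strain_15)),strain_39).
Tracing strain_29: it sits inside (strain_29,strain_68).
The smallest clade enclosing both is (((strain_55,strain_25),strain_86),(strain_29,strain_68),((strain_42,((((strain_9,(strain_5,strain_15)),strain_39),((((strain_21,(strain_56,strain_80)),strain_45),(strain_61,strain_41)),strain_38)),strain_89)),strain_65)); the answer is its 19 terminal taxa in alphabetical order.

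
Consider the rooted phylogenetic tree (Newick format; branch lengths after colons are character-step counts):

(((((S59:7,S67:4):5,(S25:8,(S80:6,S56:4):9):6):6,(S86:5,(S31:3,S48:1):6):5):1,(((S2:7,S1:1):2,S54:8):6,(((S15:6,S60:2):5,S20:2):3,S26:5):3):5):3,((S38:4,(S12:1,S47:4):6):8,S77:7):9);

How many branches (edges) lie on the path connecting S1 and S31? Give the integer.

8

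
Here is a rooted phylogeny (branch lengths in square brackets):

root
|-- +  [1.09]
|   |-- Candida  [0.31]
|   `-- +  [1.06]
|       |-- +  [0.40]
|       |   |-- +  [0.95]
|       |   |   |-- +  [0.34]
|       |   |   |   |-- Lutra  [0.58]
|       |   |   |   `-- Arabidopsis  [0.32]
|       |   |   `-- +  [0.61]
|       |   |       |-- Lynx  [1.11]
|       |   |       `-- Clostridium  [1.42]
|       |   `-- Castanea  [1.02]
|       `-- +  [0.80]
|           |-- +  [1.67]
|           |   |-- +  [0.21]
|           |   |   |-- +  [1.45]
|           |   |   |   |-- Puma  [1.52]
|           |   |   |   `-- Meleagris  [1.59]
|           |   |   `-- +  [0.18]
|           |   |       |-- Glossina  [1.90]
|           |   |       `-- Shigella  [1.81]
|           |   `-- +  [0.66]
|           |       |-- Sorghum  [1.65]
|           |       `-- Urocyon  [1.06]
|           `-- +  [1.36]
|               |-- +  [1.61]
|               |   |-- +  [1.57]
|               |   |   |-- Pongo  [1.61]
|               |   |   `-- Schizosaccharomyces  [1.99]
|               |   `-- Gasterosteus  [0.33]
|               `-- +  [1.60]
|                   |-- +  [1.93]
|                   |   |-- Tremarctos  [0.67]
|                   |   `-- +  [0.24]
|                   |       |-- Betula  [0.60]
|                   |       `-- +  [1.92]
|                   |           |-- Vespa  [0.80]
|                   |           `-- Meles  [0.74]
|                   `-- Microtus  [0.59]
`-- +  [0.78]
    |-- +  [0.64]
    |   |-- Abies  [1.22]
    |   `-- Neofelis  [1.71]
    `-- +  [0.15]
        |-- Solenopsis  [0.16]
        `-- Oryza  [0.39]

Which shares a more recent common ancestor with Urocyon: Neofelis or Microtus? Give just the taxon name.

Microtus

The MRCA of Urocyon and Microtus subtends ((((Puma,Meleagris),(Glossina,Shigella)),(Sorghum,Urocyon)),(((Pongo,Schizosaccharomyces),Gasterosteus),((Tremarctos,(Betula,(Vespa,Meles))),Microtus))) (14 taxa).
The MRCA of Urocyon and Neofelis is the root, subtending the entire tree (24 taxa).
The first is nested inside the second, so Urocyon shares a more recent common ancestor with Microtus.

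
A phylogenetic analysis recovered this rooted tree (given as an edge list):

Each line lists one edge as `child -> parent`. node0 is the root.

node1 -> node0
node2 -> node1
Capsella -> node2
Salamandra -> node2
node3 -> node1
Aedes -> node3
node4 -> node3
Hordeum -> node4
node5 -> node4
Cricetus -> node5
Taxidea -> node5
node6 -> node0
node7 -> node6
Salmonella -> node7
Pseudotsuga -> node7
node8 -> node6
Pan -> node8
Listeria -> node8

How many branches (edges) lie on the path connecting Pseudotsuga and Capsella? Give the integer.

6

The MRCA of Pseudotsuga and Capsella is the root of the tree.
From Pseudotsuga up to that node: 3 branches. From Capsella up to the same node: 3 branches. Total: 3 + 3 = 6.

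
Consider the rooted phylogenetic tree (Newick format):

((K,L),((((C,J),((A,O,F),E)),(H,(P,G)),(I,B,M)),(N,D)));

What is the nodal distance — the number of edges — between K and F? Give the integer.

The MRCA of K and F is the root of the tree.
From K up to that node: 2 branches. From F up to the same node: 6 branches. Total: 2 + 6 = 8.

8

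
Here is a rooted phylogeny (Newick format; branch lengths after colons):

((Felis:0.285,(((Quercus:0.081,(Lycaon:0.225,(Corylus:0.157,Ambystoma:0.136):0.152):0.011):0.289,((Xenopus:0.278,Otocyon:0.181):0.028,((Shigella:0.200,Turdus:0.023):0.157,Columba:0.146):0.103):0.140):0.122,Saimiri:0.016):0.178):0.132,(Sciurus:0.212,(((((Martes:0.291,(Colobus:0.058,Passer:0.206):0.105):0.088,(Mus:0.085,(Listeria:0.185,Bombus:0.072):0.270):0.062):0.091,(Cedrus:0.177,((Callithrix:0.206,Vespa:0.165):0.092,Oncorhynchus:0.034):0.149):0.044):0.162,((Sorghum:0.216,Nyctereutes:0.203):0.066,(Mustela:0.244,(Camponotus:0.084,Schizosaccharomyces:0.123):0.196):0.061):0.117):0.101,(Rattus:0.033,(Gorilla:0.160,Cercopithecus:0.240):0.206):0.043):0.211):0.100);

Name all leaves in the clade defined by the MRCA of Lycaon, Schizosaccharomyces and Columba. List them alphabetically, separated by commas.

Tracing Lycaon: it sits inside (Lycaon,(Corylus,Ambystoma)).
Tracing Schizosaccharomyces: it sits inside (Camponotus,Schizosaccharomyces).
Tracing Columba: it sits inside ((Shigella,Turdus),Columba).
The smallest clade enclosing all 3 is the whole tree (their MRCA is the root), so the answer is all 30 tips in alphabetical order.

Ambystoma, Bombus, Callithrix, Camponotus, Cedrus, Cercopithecus, Colobus, Columba, Corylus, Felis, Gorilla, Listeria, Lycaon, Martes, Mus, Mustela, Nyctereutes, Oncorhynchus, Otocyon, Passer, Quercus, Rattus, Saimiri, Schizosaccharomyces, Sciurus, Shigella, Sorghum, Turdus, Vespa, Xenopus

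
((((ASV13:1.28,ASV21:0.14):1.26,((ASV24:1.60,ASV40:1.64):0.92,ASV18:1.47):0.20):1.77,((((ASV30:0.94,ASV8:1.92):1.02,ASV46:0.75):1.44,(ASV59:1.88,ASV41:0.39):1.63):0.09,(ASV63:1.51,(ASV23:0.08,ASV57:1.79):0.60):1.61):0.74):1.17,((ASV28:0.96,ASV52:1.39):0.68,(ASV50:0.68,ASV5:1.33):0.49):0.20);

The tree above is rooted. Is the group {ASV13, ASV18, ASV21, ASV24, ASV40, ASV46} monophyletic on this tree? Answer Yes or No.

The MRCA of the listed taxa subtends (((ASV13,ASV21),((ASV24,ASV40),ASV18)),((((ASV30,ASV8),ASV46),(ASV59,ASV41)),(ASV63,(ASV23,ASV57)))).
That clade also contains ASV23, ASV30, ASV41, ASV57, ASV59, ASV63, ASV8, which are not in the proposed group, so the group is not monophyletic.

No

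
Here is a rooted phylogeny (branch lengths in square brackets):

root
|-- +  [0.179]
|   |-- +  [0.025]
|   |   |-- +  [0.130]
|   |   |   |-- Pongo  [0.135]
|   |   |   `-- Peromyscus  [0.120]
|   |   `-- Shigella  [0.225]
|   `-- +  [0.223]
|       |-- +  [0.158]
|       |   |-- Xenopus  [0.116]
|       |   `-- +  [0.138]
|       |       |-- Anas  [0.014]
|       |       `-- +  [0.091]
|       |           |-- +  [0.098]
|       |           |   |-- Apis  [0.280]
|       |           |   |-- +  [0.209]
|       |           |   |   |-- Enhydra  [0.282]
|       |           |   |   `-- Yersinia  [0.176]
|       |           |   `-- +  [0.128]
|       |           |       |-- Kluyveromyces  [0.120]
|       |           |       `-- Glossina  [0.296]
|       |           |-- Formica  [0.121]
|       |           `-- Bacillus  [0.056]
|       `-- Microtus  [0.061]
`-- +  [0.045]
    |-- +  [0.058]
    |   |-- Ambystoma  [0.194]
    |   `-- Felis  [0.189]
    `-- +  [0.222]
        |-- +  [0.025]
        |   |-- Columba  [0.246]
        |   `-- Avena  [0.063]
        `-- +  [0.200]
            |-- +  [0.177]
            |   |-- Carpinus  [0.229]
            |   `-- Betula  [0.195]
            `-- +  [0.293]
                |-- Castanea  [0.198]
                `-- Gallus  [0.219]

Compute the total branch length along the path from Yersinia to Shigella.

The path runs Yersinia → … → MRCA → … → Shigella; the MRCA is the node subtending (((Pongo,Peromyscus),Shigella),((Xenopus,(Anas,((Apis,(Enhydra,Yersinia),(Kluyveromyces,Glossina)),Formica,Bacillus))),Microtus)).
Branch lengths along that path: 0.176 + 0.209 + 0.098 + 0.091 + 0.138 + 0.158 + 0.223 + 0.025 + 0.225 = 1.343.

1.343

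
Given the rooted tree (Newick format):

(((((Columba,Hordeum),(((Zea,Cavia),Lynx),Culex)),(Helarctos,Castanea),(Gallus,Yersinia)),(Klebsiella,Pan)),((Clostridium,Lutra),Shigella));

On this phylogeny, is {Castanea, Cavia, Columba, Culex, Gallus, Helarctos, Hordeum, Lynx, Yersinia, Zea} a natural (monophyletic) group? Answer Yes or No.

The most recent common ancestor of these taxa subtends (((Columba,Hordeum),(((Zea,Cavia),Lynx),Culex)),(Helarctos,Castanea),(Gallus,Yersinia)).
That clade has exactly 10 tips — every listed taxon and nothing else — so the group is monophyletic.

Yes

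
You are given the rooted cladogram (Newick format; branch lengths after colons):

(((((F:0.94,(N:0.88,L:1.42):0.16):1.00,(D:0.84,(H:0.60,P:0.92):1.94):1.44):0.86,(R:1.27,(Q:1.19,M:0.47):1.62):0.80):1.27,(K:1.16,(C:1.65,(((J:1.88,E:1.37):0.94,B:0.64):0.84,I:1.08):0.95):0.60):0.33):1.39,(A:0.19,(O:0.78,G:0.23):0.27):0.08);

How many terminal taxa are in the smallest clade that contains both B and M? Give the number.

The MRCA of B and M is the node subtending ((((F,(N,L)),(D,(H,P))),(R,(Q,M))),(K,(C,(((J,E),B),I)))).
That clade contains 15 terminal taxa: B, C, D, E, F, H, I, J, K, L, M, N, P, Q, R.

15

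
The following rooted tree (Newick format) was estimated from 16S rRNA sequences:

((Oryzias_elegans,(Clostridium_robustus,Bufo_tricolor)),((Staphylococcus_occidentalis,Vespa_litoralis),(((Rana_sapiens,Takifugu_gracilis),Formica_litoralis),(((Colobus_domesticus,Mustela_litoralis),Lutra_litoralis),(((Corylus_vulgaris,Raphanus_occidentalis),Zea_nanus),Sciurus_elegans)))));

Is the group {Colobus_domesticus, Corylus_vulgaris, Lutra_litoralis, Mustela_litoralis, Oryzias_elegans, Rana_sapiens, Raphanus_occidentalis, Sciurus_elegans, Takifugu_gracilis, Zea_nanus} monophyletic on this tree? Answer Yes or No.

The MRCA of the listed taxa is the root, so the smallest clade containing them is the whole tree.
That clade also contains Bufo_tricolor, Clostridium_robustus, Formica_litoralis, Staphylococcus_occidentalis, Vespa_litoralis, which are not in the proposed group, so the group is not monophyletic.

No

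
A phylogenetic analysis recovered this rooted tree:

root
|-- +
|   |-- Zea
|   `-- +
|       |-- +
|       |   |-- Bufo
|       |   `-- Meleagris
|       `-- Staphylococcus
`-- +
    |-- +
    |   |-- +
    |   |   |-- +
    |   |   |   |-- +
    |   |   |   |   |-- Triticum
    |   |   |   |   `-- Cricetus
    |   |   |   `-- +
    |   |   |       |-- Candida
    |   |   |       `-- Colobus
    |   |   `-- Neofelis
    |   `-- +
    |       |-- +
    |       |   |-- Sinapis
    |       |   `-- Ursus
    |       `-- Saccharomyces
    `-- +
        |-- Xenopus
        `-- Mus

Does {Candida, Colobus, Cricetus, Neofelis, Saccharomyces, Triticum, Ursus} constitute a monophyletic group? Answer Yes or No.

No

The MRCA of the listed taxa subtends ((((Triticum,Cricetus),(Candida,Colobus)),Neofelis),((Sinapis,Ursus),Saccharomyces)).
That clade also contains Sinapis, which is not in the proposed group, so the group is not monophyletic.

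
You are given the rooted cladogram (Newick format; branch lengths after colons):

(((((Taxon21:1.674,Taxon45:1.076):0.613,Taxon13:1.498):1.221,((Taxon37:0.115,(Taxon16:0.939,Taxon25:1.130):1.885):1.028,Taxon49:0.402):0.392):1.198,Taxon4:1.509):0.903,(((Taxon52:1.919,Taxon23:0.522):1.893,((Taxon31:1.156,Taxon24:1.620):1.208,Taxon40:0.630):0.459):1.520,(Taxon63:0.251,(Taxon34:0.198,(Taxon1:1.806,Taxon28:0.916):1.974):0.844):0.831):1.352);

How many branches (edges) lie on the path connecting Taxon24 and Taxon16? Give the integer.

11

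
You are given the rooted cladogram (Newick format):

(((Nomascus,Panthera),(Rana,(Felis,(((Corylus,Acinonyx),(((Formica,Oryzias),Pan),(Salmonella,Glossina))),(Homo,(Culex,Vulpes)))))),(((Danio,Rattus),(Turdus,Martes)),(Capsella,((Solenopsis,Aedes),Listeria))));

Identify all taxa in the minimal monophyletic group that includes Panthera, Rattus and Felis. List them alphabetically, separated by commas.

Acinonyx, Aedes, Capsella, Corylus, Culex, Danio, Felis, Formica, Glossina, Homo, Listeria, Martes, Nomascus, Oryzias, Pan, Panthera, Rana, Rattus, Salmonella, Solenopsis, Turdus, Vulpes

Tracing Panthera: it sits inside (Nomascus,Panthera).
Tracing Rattus: it sits inside (Danio,Rattus).
Tracing Felis: it sits inside (Felis,(((Corylus,Acinonyx),(((Formica,Oryzias),Pan),(Salmonella,Glossina))),(Homo,(Culex,Vulpes)))).
The smallest clade enclosing all 3 is the whole tree (their MRCA is the root), so the answer is all 22 tips in alphabetical order.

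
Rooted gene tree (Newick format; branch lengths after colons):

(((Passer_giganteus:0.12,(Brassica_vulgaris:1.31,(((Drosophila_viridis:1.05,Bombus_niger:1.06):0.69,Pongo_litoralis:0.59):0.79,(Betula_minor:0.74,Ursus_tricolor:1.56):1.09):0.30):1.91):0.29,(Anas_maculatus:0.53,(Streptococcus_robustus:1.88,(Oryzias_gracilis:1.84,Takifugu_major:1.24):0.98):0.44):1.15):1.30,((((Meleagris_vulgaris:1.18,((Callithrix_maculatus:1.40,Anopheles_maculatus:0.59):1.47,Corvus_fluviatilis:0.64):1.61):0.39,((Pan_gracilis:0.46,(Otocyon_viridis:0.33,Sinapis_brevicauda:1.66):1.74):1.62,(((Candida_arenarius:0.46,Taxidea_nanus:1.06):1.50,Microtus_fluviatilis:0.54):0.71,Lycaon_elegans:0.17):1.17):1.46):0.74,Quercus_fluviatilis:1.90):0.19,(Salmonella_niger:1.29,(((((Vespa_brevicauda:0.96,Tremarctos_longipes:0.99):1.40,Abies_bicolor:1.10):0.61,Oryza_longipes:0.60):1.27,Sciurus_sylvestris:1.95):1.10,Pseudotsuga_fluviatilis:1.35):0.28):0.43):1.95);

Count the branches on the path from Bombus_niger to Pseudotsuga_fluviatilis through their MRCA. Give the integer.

11

The MRCA of Bombus_niger and Pseudotsuga_fluviatilis is the root of the tree.
From Bombus_niger up to that node: 7 branches. From Pseudotsuga_fluviatilis up to the same node: 4 branches. Total: 7 + 4 = 11.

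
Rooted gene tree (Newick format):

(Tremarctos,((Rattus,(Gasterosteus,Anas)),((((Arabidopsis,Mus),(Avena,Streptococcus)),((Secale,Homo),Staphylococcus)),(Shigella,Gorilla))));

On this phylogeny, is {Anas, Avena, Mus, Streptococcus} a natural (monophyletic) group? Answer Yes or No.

No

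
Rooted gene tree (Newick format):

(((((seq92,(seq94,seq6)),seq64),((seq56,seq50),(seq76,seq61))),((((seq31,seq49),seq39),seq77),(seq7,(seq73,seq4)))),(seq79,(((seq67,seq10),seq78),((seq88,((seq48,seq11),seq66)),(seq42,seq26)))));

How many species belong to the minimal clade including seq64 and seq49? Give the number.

The MRCA of seq64 and seq49 is the node subtending ((((seq92,(seq94,seq6)),seq64),((seq56,seq50),(seq76,seq61))),((((seq31,seq49),seq39),seq77),(seq7,(seq73,seq4)))).
That clade contains 15 terminal taxa: seq31, seq39, seq4, seq49, seq50, seq56, seq6, seq61, seq64, seq7, seq73, seq76, seq77, seq92, seq94.

15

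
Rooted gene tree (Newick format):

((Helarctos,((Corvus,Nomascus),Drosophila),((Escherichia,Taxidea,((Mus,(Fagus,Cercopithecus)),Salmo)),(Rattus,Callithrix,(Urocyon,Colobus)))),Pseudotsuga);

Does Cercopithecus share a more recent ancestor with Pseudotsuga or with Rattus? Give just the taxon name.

Rattus

The MRCA of Cercopithecus and Rattus subtends ((Escherichia,Taxidea,((Mus,(Fagus,Cercopithecus)),Salmo)),(Rattus,Callithrix,(Urocyon,Colobus))) (10 taxa).
The MRCA of Cercopithecus and Pseudotsuga is the root, subtending the entire tree (15 taxa).
The first is nested inside the second, so Cercopithecus shares a more recent common ancestor with Rattus.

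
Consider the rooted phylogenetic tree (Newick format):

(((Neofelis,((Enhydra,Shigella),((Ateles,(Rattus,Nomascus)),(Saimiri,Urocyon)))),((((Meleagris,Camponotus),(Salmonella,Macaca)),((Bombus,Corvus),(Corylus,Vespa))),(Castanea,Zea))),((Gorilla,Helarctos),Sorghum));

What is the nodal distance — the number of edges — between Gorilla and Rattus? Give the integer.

10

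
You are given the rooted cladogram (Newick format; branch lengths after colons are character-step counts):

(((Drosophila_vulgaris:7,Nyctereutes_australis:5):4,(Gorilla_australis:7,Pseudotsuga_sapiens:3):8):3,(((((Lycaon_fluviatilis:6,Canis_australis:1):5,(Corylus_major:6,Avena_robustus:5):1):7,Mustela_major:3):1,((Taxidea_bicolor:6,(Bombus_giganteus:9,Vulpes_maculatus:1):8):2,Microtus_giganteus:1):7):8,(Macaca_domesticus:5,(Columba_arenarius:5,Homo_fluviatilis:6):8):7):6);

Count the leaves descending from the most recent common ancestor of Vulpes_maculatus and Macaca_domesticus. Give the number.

The MRCA of Vulpes_maculatus and Macaca_domesticus is the node subtending (((((Lycaon_fluviatilis,Canis_australis),(Corylus_major,Avena_robustus)),Mustela_major),((Taxidea_bicolor,(Bombus_giganteus,Vulpes_maculatus)),Microtus_giganteus)),(Macaca_domesticus,(Columba_arenarius,Homo_fluviatilis))).
That clade contains 12 terminal taxa: Avena_robustus, Bombus_giganteus, Canis_australis, Columba_arenarius, Corylus_major, Homo_fluviatilis, Lycaon_fluviatilis, Macaca_domesticus, Microtus_giganteus, Mustela_major, Taxidea_bicolor, Vulpes_maculatus.

12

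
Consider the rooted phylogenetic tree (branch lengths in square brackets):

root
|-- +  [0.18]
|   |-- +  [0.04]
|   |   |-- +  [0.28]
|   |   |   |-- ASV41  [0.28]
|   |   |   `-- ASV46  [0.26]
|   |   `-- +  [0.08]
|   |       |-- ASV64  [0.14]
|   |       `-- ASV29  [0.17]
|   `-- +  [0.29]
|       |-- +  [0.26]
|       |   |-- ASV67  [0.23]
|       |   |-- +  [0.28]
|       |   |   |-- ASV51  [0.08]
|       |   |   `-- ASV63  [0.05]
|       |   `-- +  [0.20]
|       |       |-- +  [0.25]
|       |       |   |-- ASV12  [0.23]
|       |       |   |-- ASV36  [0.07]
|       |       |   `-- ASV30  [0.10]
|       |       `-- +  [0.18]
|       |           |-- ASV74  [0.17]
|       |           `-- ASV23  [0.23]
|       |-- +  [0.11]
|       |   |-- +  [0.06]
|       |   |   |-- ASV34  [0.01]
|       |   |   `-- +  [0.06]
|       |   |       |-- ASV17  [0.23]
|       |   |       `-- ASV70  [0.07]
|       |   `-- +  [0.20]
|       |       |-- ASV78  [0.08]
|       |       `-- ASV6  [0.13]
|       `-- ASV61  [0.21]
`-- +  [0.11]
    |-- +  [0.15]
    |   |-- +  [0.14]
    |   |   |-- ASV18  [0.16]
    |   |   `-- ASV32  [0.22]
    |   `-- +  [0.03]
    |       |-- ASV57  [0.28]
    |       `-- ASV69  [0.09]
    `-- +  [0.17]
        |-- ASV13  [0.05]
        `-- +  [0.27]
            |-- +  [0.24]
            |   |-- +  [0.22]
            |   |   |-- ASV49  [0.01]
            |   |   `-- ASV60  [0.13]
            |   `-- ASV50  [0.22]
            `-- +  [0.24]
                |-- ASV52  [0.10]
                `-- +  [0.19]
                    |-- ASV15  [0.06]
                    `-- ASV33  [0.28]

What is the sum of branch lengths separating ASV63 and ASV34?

The path runs ASV63 → … → MRCA → … → ASV34; the MRCA is the node subtending ((ASV67,(ASV51,ASV63),((ASV12,ASV36,ASV30),(ASV74,ASV23))),((ASV34,(ASV17,ASV70)),(ASV78,ASV6)),ASV61).
Branch lengths along that path: 0.05 + 0.28 + 0.26 + 0.11 + 0.06 + 0.01 = 0.77.

0.77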